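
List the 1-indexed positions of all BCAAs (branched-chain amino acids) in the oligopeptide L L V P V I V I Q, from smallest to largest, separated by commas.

V, L, and I make up the branched-chain aliphatic group.
Matching residues: L1, L2, V3, V5, I6, V7, I8.

1, 2, 3, 5, 6, 7, 8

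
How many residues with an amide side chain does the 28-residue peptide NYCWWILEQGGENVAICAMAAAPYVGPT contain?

Asparagine (N) and glutamine (Q) have uncharged amide side chains.
Matching residues: N1, Q9, N13.

3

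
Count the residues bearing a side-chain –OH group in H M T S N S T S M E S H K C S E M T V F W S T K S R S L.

The –OH-bearing residues are Ser, Thr (aliphatic alcohols), and Tyr (phenol).
Matching residues: T3, S4, S6, T7, S8, S11, S15, T18, S22, T23, S25, S27.

12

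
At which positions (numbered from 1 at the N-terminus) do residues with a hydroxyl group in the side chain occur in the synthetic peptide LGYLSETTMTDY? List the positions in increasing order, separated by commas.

3, 5, 7, 8, 10, 12

S, T, and Y are the three residues with a side-chain hydroxyl.
Matching residues: Y3, S5, T7, T8, T10, Y12.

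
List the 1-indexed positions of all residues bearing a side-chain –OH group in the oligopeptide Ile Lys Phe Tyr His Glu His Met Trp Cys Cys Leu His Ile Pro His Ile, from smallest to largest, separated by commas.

4

The –OH-bearing residues are Ser, Thr (aliphatic alcohols), and Tyr (phenol).
Matching residues: Tyr4.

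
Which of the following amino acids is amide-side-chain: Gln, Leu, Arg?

Asparagine (N) and glutamine (Q) have uncharged amide side chains.
Of the listed options, only Gln belongs to this group.

Gln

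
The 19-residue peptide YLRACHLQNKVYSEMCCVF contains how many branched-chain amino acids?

The BCAAs are Val, Leu, and Ile — aliphatic side chains with a branch point.
Matching residues: L2, L7, V11, V18.

4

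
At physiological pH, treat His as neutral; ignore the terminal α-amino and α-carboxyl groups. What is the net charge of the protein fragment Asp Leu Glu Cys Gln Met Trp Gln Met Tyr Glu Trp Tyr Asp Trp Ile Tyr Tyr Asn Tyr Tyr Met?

Near pH 7.4, K and R contribute +1 each, D and E contribute −1 each, and every other side chain (His included, as stated) is uncharged.
Positive (K, R): none → +0.
Negative (D, E): Asp1, Glu3, Glu11, Asp14 → −4.
Net charge = (+0) + (−4) = −4.

-4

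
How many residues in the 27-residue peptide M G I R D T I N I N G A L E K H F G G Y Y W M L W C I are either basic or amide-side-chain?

5

Basic: H, K, R. Amide-side-chain: N, Q.
Basic residues here: R4, K15, H16 (3).
Amide-side-chain residues here: N8, N10 (2).
The two groups share no amino acid, so total = 3 + 2 = 5.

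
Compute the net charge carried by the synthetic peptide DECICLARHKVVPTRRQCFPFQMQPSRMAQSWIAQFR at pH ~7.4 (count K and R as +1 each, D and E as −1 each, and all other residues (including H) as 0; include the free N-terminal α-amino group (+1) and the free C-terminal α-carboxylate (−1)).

Positive (K, R): R8, K10, R15, R16, R27, R37 → +6.
Negative (D, E): D1, E2 → −2.
The N-terminus (+1) and C-terminus (−1) cancel.
Net charge = (+6) + (−2) = +4.

+4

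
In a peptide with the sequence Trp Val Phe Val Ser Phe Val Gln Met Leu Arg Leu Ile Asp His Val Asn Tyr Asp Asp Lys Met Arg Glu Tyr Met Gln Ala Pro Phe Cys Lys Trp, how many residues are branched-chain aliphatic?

7

The BCAAs are Val, Leu, and Ile — aliphatic side chains with a branch point.
Matching residues: Val2, Val4, Val7, Leu10, Leu12, Ile13, Val16.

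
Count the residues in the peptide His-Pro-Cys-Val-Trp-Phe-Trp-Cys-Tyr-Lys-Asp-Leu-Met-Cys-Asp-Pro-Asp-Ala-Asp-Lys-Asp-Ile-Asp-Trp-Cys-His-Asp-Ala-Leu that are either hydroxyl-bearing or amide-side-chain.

1

Hydroxyl-bearing: S, T, Y. Amide-side-chain: N, Q.
Hydroxyl-bearing residues here: Tyr9 (1).
Amide-side-chain residues here: none (0).
The two groups share no amino acid, so total = 1 + 0 = 1.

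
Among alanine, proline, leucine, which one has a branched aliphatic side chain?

The BCAAs are Val, Leu, and Ile — aliphatic side chains with a branch point.
Of the listed options, only leucine belongs to this group.

leucine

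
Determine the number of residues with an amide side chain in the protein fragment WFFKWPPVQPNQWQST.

4

Asparagine (N) and glutamine (Q) have uncharged amide side chains.
Matching residues: Q9, N11, Q12, Q14.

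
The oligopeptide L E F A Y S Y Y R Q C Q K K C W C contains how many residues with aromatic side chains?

F, W, and Y each carry an aromatic ring on the side chain.
Matching residues: F3, Y5, Y7, Y8, W16.

5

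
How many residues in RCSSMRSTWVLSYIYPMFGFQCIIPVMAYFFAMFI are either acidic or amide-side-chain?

1

Acidic: D, E. Amide-side-chain: N, Q.
Acidic residues here: none (0).
Amide-side-chain residues here: Q21 (1).
The two groups share no amino acid, so total = 0 + 1 = 1.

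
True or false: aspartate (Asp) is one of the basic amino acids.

False

K, R, and H are the three residues with basic side chains (ε-amine, guanidinium, and imidazole respectively).
Aspartate is not in this group.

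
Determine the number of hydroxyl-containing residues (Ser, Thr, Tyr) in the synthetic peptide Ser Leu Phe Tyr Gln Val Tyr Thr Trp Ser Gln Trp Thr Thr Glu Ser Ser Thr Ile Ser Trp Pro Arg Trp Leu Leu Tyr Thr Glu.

13

Matching residues: Ser1, Tyr4, Tyr7, Thr8, Ser10, Thr13, Thr14, Ser16, Ser17, Thr18, Ser20, Tyr27, Thr28.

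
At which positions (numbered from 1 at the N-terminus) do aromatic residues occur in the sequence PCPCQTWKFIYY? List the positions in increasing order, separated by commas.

The aromatic amino acids are Phe (F, benzyl), Trp (W, indole), and Tyr (Y, phenol).
Matching residues: W7, F9, Y11, Y12.

7, 9, 11, 12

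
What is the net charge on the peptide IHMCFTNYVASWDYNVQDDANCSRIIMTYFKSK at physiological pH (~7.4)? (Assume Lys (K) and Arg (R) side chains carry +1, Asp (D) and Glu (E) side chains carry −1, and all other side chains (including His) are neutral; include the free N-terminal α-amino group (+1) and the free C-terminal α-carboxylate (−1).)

0

Positive (K, R): R24, K31, K33 → +3.
Negative (D, E): D13, D18, D19 → −3.
The N-terminus (+1) and C-terminus (−1) cancel.
Net charge = (+3) + (−3) = 0.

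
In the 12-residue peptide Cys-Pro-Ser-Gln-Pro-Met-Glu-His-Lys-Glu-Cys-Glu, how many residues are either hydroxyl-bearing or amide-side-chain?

2

Hydroxyl-bearing: S, T, Y. Amide-side-chain: N, Q.
Hydroxyl-bearing residues here: Ser3 (1).
Amide-side-chain residues here: Gln4 (1).
The two groups share no amino acid, so total = 1 + 1 = 2.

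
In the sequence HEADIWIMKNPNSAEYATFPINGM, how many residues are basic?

2

Lysine (K), arginine (R), and histidine (H) have basic, nitrogen-containing side chains.
Matching residues: H1, K9.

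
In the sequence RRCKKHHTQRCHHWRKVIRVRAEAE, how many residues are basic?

The basic amino acids are Lys (K), Arg (R), and His (H).
Matching residues: R1, R2, K4, K5, H6, H7, R10, H12, H13, R15, K16, R19, R21.

13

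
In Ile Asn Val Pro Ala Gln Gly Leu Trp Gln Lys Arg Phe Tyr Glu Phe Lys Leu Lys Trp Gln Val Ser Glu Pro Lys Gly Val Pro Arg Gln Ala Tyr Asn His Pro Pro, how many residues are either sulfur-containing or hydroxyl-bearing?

3

Sulfur-containing: C, M. Hydroxyl-bearing: S, T, Y.
Sulfur-containing residues here: none (0).
Hydroxyl-bearing residues here: Tyr14, Ser23, Tyr33 (3).
The two groups share no amino acid, so total = 0 + 3 = 3.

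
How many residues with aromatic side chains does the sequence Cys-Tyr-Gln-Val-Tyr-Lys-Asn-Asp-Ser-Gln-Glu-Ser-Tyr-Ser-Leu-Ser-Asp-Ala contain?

F, W, and Y each carry an aromatic ring on the side chain.
Matching residues: Tyr2, Tyr5, Tyr13.

3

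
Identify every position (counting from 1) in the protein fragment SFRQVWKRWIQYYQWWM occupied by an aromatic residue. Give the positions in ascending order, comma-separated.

The aromatic amino acids are Phe (F, benzyl), Trp (W, indole), and Tyr (Y, phenol).
Matching residues: F2, W6, W9, Y12, Y13, W15, W16.

2, 6, 9, 12, 13, 15, 16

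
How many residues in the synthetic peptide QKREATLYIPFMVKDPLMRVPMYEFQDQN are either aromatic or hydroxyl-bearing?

Aromatic: F, W, Y. Hydroxyl-bearing: S, T, Y.
Aromatic residues here: Y8, F11, Y23, F25 (4).
Hydroxyl-bearing residues here: T6, Y8, Y23 (3).
Y is in both groups, so the 2 Y residues must not be double-counted.
Total = 4 + 3 − 2 = 5.

5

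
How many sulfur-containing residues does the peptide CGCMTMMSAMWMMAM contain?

9

Cysteine (C, thiol) and methionine (M, thioether) are the two sulfur-containing amino acids.
Matching residues: C1, C3, M4, M6, M7, M10, M12, M13, M15.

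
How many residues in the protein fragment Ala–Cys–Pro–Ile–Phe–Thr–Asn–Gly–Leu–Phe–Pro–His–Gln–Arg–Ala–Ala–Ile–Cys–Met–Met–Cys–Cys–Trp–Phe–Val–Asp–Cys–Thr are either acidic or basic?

3

Acidic: D, E. Basic: H, K, R.
Acidic residues here: Asp26 (1).
Basic residues here: His12, Arg14 (2).
The two groups share no amino acid, so total = 1 + 2 = 3.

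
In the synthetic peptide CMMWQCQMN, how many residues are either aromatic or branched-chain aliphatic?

Aromatic: F, W, Y. Branched-chain aliphatic: I, L, V.
Aromatic residues here: W4 (1).
Branched-chain aliphatic residues here: none (0).
The two groups share no amino acid, so total = 1 + 0 = 1.

1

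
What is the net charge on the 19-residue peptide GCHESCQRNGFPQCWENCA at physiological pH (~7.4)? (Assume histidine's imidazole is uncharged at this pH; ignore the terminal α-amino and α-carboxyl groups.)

The side chains ionized at physiological pH are Lys/Arg (+1) and Asp/Glu (−1); with His treated as neutral, nothing else contributes.
Positive (K, R): R8 → +1.
Negative (D, E): E4, E16 → −2.
Net charge = (+1) + (−2) = −1.

-1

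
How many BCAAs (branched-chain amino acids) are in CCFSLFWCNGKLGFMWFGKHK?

2

The BCAAs are Val, Leu, and Ile — aliphatic side chains with a branch point.
Matching residues: L5, L12.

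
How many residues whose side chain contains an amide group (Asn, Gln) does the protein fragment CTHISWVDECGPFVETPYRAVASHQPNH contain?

2

Matching residues: Q25, N27.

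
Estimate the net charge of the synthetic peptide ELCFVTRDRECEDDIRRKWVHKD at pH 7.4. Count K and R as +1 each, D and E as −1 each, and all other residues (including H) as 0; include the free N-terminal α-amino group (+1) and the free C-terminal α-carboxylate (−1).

-1

Positive (K, R): R7, R9, R16, R17, K18, K22 → +6.
Negative (D, E): E1, D8, E10, E12, D13, D14, D23 → −7.
The N-terminus (+1) and C-terminus (−1) cancel.
Net charge = (+6) + (−7) = −1.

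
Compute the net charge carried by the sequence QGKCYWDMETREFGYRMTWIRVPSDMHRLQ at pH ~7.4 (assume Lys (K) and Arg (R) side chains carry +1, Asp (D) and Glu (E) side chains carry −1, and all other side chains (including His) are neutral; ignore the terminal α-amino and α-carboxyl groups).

+1

Positive (K, R): K3, R11, R16, R21, R28 → +5.
Negative (D, E): D7, E9, E12, D25 → −4.
Net charge = (+5) + (−4) = +1.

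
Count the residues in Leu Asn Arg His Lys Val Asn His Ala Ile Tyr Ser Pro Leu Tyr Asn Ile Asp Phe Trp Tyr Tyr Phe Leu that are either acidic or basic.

Acidic: D, E. Basic: H, K, R.
Acidic residues here: Asp18 (1).
Basic residues here: Arg3, His4, Lys5, His8 (4).
The two groups share no amino acid, so total = 1 + 4 = 5.

5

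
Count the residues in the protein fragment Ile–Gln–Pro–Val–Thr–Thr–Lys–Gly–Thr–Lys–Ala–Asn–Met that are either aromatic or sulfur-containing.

1

Aromatic: F, W, Y. Sulfur-containing: C, M.
Aromatic residues here: none (0).
Sulfur-containing residues here: Met13 (1).
The two groups share no amino acid, so total = 0 + 1 = 1.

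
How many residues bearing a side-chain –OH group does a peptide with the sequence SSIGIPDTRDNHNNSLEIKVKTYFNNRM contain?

The –OH-bearing residues are Ser, Thr (aliphatic alcohols), and Tyr (phenol).
Matching residues: S1, S2, T8, S15, T22, Y23.

6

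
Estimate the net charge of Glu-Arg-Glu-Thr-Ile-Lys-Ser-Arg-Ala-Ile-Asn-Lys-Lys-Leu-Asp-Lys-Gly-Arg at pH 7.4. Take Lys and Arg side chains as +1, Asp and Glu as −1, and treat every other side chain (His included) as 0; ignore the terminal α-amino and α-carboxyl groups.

Positive (K, R): Arg2, Lys6, Arg8, Lys12, Lys13, Lys16, Arg18 → +7.
Negative (D, E): Glu1, Glu3, Asp15 → −3.
Net charge = (+7) + (−3) = +4.

+4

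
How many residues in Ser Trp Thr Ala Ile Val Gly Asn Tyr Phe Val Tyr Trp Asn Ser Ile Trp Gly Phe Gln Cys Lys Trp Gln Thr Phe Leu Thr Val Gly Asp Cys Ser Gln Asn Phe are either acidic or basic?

Acidic: D, E. Basic: H, K, R.
Acidic residues here: Asp31 (1).
Basic residues here: Lys22 (1).
The two groups share no amino acid, so total = 1 + 1 = 2.

2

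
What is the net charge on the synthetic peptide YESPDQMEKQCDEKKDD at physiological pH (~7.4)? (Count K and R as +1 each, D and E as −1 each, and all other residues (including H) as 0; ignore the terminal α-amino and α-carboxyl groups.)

-4

Positive (K, R): K9, K14, K15 → +3.
Negative (D, E): E2, D5, E8, D12, E13, D16, D17 → −7.
Net charge = (+3) + (−7) = −4.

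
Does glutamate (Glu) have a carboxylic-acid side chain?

Yes

Aspartate (D) and glutamate (E) have carboxylic-acid side chains and are the acidic amino acids.
Glutamate is in this group.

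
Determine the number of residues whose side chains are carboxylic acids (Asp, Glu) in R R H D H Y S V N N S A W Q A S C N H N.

Matching residues: D4.

1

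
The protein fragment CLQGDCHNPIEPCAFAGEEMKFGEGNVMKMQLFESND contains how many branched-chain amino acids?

4

V, L, and I make up the branched-chain aliphatic group.
Matching residues: L2, I10, V27, L32.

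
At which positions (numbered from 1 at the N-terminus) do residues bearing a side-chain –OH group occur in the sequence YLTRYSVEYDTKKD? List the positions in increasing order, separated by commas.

Serine (S), threonine (T), and tyrosine (Y) each carry a hydroxyl group on the side chain.
Matching residues: Y1, T3, Y5, S6, Y9, T11.

1, 3, 5, 6, 9, 11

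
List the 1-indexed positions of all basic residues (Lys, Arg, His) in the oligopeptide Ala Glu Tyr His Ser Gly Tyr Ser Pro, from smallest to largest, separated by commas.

Matching residues: His4.

4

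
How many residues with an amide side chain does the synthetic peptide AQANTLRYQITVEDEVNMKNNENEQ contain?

8

The amide-side-chain residues are Asn (N) and Gln (Q).
Matching residues: Q2, N4, Q9, N17, N20, N21, N23, Q25.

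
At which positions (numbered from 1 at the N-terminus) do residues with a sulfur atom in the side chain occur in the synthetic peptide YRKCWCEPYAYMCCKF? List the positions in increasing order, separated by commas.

4, 6, 12, 13, 14

Only Cys (C) and Met (M) have a sulfur atom in the side chain.
Matching residues: C4, C6, M12, C13, C14.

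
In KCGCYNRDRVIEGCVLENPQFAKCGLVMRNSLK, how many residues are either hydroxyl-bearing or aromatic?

Hydroxyl-bearing: S, T, Y. Aromatic: F, W, Y.
Hydroxyl-bearing residues here: Y5, S31 (2).
Aromatic residues here: Y5, F21 (2).
Y is in both groups, so the 1 Y residue must not be double-counted.
Total = 2 + 2 − 1 = 3.

3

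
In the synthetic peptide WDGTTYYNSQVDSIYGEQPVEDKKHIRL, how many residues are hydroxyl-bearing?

Serine (S), threonine (T), and tyrosine (Y) each carry a hydroxyl group on the side chain.
Matching residues: T4, T5, Y6, Y7, S9, S13, Y15.

7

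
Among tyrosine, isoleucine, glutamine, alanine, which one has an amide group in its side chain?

Asparagine (N) and glutamine (Q) have uncharged amide side chains.
Of the listed options, only glutamine belongs to this group.

glutamine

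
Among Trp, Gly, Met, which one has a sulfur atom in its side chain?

Met

The sulfur-bearing residues are cysteine (–SH) and methionine (–S–CH₃).
Of the listed options, only Met belongs to this group.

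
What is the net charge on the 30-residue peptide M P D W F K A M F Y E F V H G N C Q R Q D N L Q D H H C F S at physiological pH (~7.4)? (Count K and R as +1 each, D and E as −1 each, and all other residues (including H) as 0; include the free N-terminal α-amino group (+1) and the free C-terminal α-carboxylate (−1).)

-2

Positive (K, R): K6, R19 → +2.
Negative (D, E): D3, E11, D21, D25 → −4.
The N-terminus (+1) and C-terminus (−1) cancel.
Net charge = (+2) + (−4) = −2.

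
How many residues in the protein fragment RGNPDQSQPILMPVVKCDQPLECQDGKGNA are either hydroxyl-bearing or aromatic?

1

Hydroxyl-bearing: S, T, Y. Aromatic: F, W, Y.
Hydroxyl-bearing residues here: S7 (1).
Aromatic residues here: none (0).
(Y belongs to both groups, but none appear in this sequence.) Total = 1 + 0 = 1.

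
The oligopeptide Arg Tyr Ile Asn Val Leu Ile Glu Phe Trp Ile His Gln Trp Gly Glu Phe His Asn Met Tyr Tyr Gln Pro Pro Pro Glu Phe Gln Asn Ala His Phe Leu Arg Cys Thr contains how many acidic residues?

3

Aspartate (D) and glutamate (E) have carboxylic-acid side chains and are the acidic amino acids.
Matching residues: Glu8, Glu16, Glu27.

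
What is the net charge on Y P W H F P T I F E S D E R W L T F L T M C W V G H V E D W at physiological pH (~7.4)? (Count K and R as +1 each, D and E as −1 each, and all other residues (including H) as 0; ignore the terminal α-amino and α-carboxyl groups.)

-4

Positive (K, R): R14 → +1.
Negative (D, E): E10, D12, E13, E28, D29 → −5.
Net charge = (+1) + (−5) = −4.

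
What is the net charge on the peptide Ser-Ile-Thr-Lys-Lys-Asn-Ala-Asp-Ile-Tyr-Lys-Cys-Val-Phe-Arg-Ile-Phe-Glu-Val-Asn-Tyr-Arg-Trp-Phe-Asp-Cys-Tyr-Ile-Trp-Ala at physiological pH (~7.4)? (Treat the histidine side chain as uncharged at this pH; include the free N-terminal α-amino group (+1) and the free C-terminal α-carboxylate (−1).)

At pH ~7.4 the Lys and Arg side chains are protonated (+1), the Asp and Glu side chains are deprotonated (−1), and with His taken as neutral all other side chains carry no charge.
Positive (K, R): Lys4, Lys5, Lys11, Arg15, Arg22 → +5.
Negative (D, E): Asp8, Glu18, Asp25 → −3.
The N-terminus (+1) and C-terminus (−1) cancel.
Net charge = (+5) + (−3) = +2.

+2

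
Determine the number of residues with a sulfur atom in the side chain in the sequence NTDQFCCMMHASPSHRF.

The sulfur-bearing residues are cysteine (–SH) and methionine (–S–CH₃).
Matching residues: C6, C7, M8, M9.

4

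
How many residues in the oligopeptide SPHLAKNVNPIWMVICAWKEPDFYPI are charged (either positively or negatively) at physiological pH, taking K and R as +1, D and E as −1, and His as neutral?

Charged side chains at pH ~7.4: K, R (positive); D, E (negative).
Matching residues: K6, K19, E20, D22.

4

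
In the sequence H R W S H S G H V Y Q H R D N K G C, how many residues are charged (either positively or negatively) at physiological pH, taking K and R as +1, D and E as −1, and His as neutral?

Charged side chains at pH ~7.4: K, R (positive); D, E (negative).
Matching residues: R2, R13, D14, K16.

4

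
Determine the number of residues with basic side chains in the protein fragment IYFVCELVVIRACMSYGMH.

2

K, R, and H are the three residues with basic side chains (ε-amine, guanidinium, and imidazole respectively).
Matching residues: R11, H19.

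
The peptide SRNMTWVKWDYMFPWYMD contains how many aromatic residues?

6

Phenylalanine (F), tryptophan (W), and tyrosine (Y) have aromatic ring side chains.
Matching residues: W6, W9, Y11, F13, W15, Y16.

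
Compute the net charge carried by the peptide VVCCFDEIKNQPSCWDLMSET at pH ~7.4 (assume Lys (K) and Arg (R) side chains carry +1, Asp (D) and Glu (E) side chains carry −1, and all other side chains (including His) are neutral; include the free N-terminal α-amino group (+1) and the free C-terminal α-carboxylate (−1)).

Positive (K, R): K9 → +1.
Negative (D, E): D6, E7, D16, E20 → −4.
The N-terminus (+1) and C-terminus (−1) cancel.
Net charge = (+1) + (−4) = −3.

-3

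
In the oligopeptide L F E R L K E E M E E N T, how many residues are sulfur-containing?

1

Only Cys (C) and Met (M) have a sulfur atom in the side chain.
Matching residues: M9.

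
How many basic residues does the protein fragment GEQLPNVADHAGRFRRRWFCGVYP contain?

Lysine (K), arginine (R), and histidine (H) have basic, nitrogen-containing side chains.
Matching residues: H10, R13, R15, R16, R17.

5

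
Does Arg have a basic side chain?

The basic amino acids are Lys (K), Arg (R), and His (H).
Arginine is in this group.

Yes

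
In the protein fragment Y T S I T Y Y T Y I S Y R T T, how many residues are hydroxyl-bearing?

12

S, T, and Y are the three residues with a side-chain hydroxyl.
Matching residues: Y1, T2, S3, T5, Y6, Y7, T8, Y9, S11, Y12, T14, T15.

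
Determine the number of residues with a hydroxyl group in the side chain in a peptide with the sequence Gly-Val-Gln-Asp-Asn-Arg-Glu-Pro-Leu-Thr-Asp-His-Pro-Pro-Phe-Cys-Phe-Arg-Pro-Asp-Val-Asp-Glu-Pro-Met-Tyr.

2

Serine (S), threonine (T), and tyrosine (Y) each carry a hydroxyl group on the side chain.
Matching residues: Thr10, Tyr26.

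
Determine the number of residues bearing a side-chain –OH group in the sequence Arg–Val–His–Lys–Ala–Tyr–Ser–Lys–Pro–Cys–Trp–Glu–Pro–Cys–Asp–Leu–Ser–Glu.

Serine (S), threonine (T), and tyrosine (Y) each carry a hydroxyl group on the side chain.
Matching residues: Tyr6, Ser7, Ser17.

3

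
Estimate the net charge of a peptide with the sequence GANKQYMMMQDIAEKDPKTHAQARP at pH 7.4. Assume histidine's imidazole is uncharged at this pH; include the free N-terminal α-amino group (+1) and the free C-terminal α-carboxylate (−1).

+1

Near pH 7.4, K and R contribute +1 each, D and E contribute −1 each, and every other side chain (His included, as stated) is uncharged.
Positive (K, R): K4, K15, K18, R24 → +4.
Negative (D, E): D11, E14, D16 → −3.
The N-terminus (+1) and C-terminus (−1) cancel.
Net charge = (+4) + (−3) = +1.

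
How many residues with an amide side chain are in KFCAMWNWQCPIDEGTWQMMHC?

Only N (asparagine) and Q (glutamine) carry a side-chain carboxamide.
Matching residues: N7, Q9, Q18.

3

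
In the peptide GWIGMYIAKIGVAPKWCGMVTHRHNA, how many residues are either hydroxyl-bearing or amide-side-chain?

Hydroxyl-bearing: S, T, Y. Amide-side-chain: N, Q.
Hydroxyl-bearing residues here: Y6, T21 (2).
Amide-side-chain residues here: N25 (1).
The two groups share no amino acid, so total = 2 + 1 = 3.

3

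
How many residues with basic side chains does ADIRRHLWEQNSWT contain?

Lysine (K), arginine (R), and histidine (H) have basic, nitrogen-containing side chains.
Matching residues: R4, R5, H6.

3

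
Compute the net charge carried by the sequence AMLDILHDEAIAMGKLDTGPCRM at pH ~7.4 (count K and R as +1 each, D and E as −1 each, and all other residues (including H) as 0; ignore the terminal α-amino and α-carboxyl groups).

Positive (K, R): K15, R22 → +2.
Negative (D, E): D4, D8, E9, D17 → −4.
Net charge = (+2) + (−4) = −2.

-2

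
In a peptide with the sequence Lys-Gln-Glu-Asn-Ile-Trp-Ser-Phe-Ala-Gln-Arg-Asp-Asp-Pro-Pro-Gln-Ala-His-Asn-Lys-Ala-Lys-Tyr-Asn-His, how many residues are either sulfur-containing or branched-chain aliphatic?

1

Sulfur-containing: C, M. Branched-chain aliphatic: I, L, V.
Sulfur-containing residues here: none (0).
Branched-chain aliphatic residues here: Ile5 (1).
The two groups share no amino acid, so total = 0 + 1 = 1.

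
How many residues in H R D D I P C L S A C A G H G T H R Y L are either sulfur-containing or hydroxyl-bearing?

Sulfur-containing: C, M. Hydroxyl-bearing: S, T, Y.
Sulfur-containing residues here: C7, C11 (2).
Hydroxyl-bearing residues here: S9, T16, Y19 (3).
The two groups share no amino acid, so total = 2 + 3 = 5.

5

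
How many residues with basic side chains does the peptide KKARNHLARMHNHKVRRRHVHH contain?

Lysine (K), arginine (R), and histidine (H) have basic, nitrogen-containing side chains.
Matching residues: K1, K2, R4, H6, R9, H11, H13, K14, R16, R17, R18, H19, H21, H22.

14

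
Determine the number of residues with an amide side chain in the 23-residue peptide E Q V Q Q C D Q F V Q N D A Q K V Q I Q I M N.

Asparagine (N) and glutamine (Q) have uncharged amide side chains.
Matching residues: Q2, Q4, Q5, Q8, Q11, N12, Q15, Q18, Q20, N23.

10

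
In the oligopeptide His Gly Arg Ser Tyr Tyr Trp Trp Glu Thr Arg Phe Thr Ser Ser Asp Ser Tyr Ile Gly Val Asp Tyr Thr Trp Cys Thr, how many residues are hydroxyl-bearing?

S, T, and Y are the three residues with a side-chain hydroxyl.
Matching residues: Ser4, Tyr5, Tyr6, Thr10, Thr13, Ser14, Ser15, Ser17, Tyr18, Tyr23, Thr24, Thr27.

12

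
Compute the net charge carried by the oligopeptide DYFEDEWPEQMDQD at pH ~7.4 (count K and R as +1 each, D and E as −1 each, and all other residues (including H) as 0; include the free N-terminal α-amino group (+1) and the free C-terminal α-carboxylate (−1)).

-7

Positive (K, R): none → +0.
Negative (D, E): D1, E4, D5, E6, E9, D12, D14 → −7.
The N-terminus (+1) and C-terminus (−1) cancel.
Net charge = (+0) + (−7) = −7.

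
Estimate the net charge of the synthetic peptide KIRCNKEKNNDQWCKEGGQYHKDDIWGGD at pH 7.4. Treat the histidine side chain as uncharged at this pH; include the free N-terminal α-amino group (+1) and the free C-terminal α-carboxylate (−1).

At pH ~7.4 the Lys and Arg side chains are protonated (+1), the Asp and Glu side chains are deprotonated (−1), and with His taken as neutral all other side chains carry no charge.
Positive (K, R): K1, R3, K6, K8, K15, K22 → +6.
Negative (D, E): E7, D11, E16, D23, D24, D29 → −6.
The N-terminus (+1) and C-terminus (−1) cancel.
Net charge = (+6) + (−6) = 0.

0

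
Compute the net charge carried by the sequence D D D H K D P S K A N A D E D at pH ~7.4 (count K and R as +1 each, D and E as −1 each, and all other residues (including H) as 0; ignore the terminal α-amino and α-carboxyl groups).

-5

Positive (K, R): K5, K9 → +2.
Negative (D, E): D1, D2, D3, D6, D13, E14, D15 → −7.
Net charge = (+2) + (−7) = −5.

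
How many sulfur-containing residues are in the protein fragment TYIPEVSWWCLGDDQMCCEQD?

4

Only Cys (C) and Met (M) have a sulfur atom in the side chain.
Matching residues: C10, M16, C17, C18.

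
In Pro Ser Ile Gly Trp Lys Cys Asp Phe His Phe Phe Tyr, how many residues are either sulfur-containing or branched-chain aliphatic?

2

Sulfur-containing: C, M. Branched-chain aliphatic: I, L, V.
Sulfur-containing residues here: Cys7 (1).
Branched-chain aliphatic residues here: Ile3 (1).
The two groups share no amino acid, so total = 1 + 1 = 2.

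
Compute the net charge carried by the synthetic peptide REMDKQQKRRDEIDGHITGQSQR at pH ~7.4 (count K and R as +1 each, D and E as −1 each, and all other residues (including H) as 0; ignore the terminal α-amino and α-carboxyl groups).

+1

Positive (K, R): R1, K5, K8, R9, R10, R23 → +6.
Negative (D, E): E2, D4, D11, E12, D14 → −5.
Net charge = (+6) + (−5) = +1.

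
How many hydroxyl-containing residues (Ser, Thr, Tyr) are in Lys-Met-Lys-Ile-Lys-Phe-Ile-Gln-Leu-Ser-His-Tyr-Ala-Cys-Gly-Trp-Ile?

2

Matching residues: Ser10, Tyr12.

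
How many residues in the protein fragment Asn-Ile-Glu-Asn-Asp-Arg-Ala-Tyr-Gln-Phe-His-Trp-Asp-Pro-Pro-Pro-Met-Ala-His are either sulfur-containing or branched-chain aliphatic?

2

Sulfur-containing: C, M. Branched-chain aliphatic: I, L, V.
Sulfur-containing residues here: Met17 (1).
Branched-chain aliphatic residues here: Ile2 (1).
The two groups share no amino acid, so total = 1 + 1 = 2.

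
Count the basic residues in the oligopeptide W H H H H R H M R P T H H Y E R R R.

12

Lysine (K), arginine (R), and histidine (H) have basic, nitrogen-containing side chains.
Matching residues: H2, H3, H4, H5, R6, H7, R9, H12, H13, R16, R17, R18.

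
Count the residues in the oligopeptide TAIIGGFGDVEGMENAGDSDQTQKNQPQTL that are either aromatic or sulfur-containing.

2

Aromatic: F, W, Y. Sulfur-containing: C, M.
Aromatic residues here: F7 (1).
Sulfur-containing residues here: M13 (1).
The two groups share no amino acid, so total = 1 + 1 = 2.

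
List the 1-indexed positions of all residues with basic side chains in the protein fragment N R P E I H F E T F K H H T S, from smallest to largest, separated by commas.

Lysine (K), arginine (R), and histidine (H) have basic, nitrogen-containing side chains.
Matching residues: R2, H6, K11, H12, H13.

2, 6, 11, 12, 13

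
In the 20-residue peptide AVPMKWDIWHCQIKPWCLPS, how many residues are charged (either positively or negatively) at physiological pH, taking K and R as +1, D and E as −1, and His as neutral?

Charged side chains at pH ~7.4: K, R (positive); D, E (negative).
Matching residues: K5, D7, K14.

3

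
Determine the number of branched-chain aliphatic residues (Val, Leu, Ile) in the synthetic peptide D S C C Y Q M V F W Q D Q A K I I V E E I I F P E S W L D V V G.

Matching residues: V8, I16, I17, V18, I21, I22, L28, V30, V31.

9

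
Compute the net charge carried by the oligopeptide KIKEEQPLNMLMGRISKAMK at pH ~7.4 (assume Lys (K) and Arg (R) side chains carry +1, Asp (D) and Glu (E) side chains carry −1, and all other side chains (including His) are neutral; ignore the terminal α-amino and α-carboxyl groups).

+3

Positive (K, R): K1, K3, R14, K17, K20 → +5.
Negative (D, E): E4, E5 → −2.
Net charge = (+5) + (−2) = +3.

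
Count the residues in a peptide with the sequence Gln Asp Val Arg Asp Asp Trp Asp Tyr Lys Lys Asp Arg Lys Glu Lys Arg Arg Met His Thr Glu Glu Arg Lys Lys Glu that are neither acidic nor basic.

6

Acidic: D, E. Basic: K, R, H. All other residues are neither.
Matching residues: Gln1, Val3, Trp7, Tyr9, Met19, Thr21.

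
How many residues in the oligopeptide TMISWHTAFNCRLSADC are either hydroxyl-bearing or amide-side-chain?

Hydroxyl-bearing: S, T, Y. Amide-side-chain: N, Q.
Hydroxyl-bearing residues here: T1, S4, T7, S14 (4).
Amide-side-chain residues here: N10 (1).
The two groups share no amino acid, so total = 4 + 1 = 5.

5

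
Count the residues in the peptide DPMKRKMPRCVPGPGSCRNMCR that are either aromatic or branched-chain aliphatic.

1

Aromatic: F, W, Y. Branched-chain aliphatic: I, L, V.
Aromatic residues here: none (0).
Branched-chain aliphatic residues here: V11 (1).
The two groups share no amino acid, so total = 0 + 1 = 1.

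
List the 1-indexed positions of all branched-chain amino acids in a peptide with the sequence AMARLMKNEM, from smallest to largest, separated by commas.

5

The BCAAs are Val, Leu, and Ile — aliphatic side chains with a branch point.
Matching residues: L5.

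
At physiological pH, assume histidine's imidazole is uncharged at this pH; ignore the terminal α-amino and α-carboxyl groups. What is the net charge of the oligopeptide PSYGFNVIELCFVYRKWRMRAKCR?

Near pH 7.4, K and R contribute +1 each, D and E contribute −1 each, and every other side chain (His included, as stated) is uncharged.
Positive (K, R): R15, K16, R18, R20, K22, R24 → +6.
Negative (D, E): E9 → −1.
Net charge = (+6) + (−1) = +5.

+5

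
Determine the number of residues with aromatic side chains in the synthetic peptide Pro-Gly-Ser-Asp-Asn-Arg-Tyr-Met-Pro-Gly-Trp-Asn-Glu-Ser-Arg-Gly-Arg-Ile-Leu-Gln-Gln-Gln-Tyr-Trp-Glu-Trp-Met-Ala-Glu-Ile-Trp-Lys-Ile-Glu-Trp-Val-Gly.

7

The aromatic amino acids are Phe (F, benzyl), Trp (W, indole), and Tyr (Y, phenol).
Matching residues: Tyr7, Trp11, Tyr23, Trp24, Trp26, Trp31, Trp35.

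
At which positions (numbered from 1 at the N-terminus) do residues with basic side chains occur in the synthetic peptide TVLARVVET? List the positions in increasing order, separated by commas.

5

The basic amino acids are Lys (K), Arg (R), and His (H).
Matching residues: R5.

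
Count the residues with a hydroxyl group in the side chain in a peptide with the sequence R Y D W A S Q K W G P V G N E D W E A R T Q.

S, T, and Y are the three residues with a side-chain hydroxyl.
Matching residues: Y2, S6, T21.

3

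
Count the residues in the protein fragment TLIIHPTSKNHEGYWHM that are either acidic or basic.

Acidic: D, E. Basic: H, K, R.
Acidic residues here: E12 (1).
Basic residues here: H5, K9, H11, H16 (4).
The two groups share no amino acid, so total = 1 + 4 = 5.

5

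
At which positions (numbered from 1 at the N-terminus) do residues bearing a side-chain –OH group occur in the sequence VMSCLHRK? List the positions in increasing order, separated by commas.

3

The –OH-bearing residues are Ser, Thr (aliphatic alcohols), and Tyr (phenol).
Matching residues: S3.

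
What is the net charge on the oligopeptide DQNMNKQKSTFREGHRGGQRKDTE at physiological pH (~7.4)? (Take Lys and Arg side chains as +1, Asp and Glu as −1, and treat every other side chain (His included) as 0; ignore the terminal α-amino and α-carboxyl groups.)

+2

Positive (K, R): K6, K8, R12, R16, R20, K21 → +6.
Negative (D, E): D1, E13, D22, E24 → −4.
Net charge = (+6) + (−4) = +2.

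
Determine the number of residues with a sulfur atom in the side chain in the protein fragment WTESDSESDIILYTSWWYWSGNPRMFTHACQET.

Only Cys (C) and Met (M) have a sulfur atom in the side chain.
Matching residues: M25, C30.

2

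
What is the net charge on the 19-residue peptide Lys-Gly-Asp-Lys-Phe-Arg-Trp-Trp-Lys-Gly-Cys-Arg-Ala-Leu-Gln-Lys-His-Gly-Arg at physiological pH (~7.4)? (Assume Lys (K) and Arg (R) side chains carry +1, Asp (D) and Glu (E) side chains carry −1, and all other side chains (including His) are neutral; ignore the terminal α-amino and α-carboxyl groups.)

+6

Positive (K, R): Lys1, Lys4, Arg6, Lys9, Arg12, Lys16, Arg19 → +7.
Negative (D, E): Asp3 → −1.
Net charge = (+7) + (−1) = +6.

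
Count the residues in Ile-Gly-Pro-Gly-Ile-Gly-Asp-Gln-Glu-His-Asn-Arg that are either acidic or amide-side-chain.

4

Acidic: D, E. Amide-side-chain: N, Q.
Acidic residues here: Asp7, Glu9 (2).
Amide-side-chain residues here: Gln8, Asn11 (2).
The two groups share no amino acid, so total = 2 + 2 = 4.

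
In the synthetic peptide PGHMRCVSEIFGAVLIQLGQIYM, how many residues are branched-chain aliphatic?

V, L, and I make up the branched-chain aliphatic group.
Matching residues: V7, I10, V14, L15, I16, L18, I21.

7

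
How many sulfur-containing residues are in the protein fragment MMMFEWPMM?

5

The sulfur-bearing residues are cysteine (–SH) and methionine (–S–CH₃).
Matching residues: M1, M2, M3, M8, M9.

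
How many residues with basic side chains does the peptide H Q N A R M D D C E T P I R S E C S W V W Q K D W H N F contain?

5

K, R, and H are the three residues with basic side chains (ε-amine, guanidinium, and imidazole respectively).
Matching residues: H1, R5, R14, K23, H26.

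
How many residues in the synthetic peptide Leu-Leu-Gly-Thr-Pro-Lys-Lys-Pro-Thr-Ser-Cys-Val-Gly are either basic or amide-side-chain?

Basic: H, K, R. Amide-side-chain: N, Q.
Basic residues here: Lys6, Lys7 (2).
Amide-side-chain residues here: none (0).
The two groups share no amino acid, so total = 2 + 0 = 2.

2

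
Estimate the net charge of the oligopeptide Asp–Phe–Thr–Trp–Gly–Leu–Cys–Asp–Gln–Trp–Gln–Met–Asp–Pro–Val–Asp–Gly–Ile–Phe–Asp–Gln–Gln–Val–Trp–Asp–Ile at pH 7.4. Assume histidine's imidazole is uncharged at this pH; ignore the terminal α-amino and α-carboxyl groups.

The side chains ionized at physiological pH are Lys/Arg (+1) and Asp/Glu (−1); with His treated as neutral, nothing else contributes.
Positive (K, R): none → +0.
Negative (D, E): Asp1, Asp8, Asp13, Asp16, Asp20, Asp25 → −6.
Net charge = (+0) + (−6) = −6.

-6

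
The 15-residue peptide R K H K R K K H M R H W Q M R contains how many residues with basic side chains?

11

The basic amino acids are Lys (K), Arg (R), and His (H).
Matching residues: R1, K2, H3, K4, R5, K6, K7, H8, R10, H11, R15.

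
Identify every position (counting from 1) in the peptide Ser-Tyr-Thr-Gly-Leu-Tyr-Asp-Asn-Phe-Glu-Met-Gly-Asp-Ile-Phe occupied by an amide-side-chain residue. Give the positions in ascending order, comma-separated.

Only N (asparagine) and Q (glutamine) carry a side-chain carboxamide.
Matching residues: Asn8.

8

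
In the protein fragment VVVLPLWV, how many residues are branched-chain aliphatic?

6

Valine (V), leucine (L), and isoleucine (I) are the branched-chain amino acids.
Matching residues: V1, V2, V3, L4, L6, V8.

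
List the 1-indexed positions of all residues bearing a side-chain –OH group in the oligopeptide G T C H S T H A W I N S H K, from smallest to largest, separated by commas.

S, T, and Y are the three residues with a side-chain hydroxyl.
Matching residues: T2, S5, T6, S12.

2, 5, 6, 12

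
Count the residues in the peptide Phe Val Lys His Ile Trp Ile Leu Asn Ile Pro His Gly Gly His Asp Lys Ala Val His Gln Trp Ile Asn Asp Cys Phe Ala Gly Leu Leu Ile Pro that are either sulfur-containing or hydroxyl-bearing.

1

Sulfur-containing: C, M. Hydroxyl-bearing: S, T, Y.
Sulfur-containing residues here: Cys26 (1).
Hydroxyl-bearing residues here: none (0).
The two groups share no amino acid, so total = 1 + 0 = 1.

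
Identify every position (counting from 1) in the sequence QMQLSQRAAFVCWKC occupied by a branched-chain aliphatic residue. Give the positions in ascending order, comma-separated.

V, L, and I make up the branched-chain aliphatic group.
Matching residues: L4, V11.

4, 11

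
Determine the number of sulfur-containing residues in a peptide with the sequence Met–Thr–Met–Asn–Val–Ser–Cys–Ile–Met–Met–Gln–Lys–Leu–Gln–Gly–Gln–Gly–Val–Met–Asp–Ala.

Only Cys (C) and Met (M) have a sulfur atom in the side chain.
Matching residues: Met1, Met3, Cys7, Met9, Met10, Met19.

6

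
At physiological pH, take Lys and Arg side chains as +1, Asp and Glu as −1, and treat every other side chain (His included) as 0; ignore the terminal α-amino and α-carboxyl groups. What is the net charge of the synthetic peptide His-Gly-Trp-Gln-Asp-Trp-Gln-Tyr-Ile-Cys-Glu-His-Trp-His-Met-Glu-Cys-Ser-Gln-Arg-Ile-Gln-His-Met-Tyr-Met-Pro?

-2

Positive (K, R): Arg20 → +1.
Negative (D, E): Asp5, Glu11, Glu16 → −3.
Net charge = (+1) + (−3) = −2.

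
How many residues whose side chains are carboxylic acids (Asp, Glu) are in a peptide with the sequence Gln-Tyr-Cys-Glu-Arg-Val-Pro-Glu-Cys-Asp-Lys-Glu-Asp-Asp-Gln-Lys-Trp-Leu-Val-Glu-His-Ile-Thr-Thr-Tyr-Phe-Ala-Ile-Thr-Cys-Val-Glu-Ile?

Matching residues: Glu4, Glu8, Asp10, Glu12, Asp13, Asp14, Glu20, Glu32.

8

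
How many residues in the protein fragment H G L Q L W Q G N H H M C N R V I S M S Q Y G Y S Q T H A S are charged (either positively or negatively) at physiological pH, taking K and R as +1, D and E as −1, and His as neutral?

1

Charged side chains at pH ~7.4: K, R (positive); D, E (negative).
Matching residues: R15.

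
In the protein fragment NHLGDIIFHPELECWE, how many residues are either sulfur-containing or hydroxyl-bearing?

Sulfur-containing: C, M. Hydroxyl-bearing: S, T, Y.
Sulfur-containing residues here: C14 (1).
Hydroxyl-bearing residues here: none (0).
The two groups share no amino acid, so total = 1 + 0 = 1.

1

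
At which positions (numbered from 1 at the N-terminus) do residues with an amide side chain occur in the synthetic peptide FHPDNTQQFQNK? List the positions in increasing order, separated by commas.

Asparagine (N) and glutamine (Q) have uncharged amide side chains.
Matching residues: N5, Q7, Q8, Q10, N11.

5, 7, 8, 10, 11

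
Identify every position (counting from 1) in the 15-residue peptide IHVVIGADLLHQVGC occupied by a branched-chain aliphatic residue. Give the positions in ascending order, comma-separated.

1, 3, 4, 5, 9, 10, 13

V, L, and I make up the branched-chain aliphatic group.
Matching residues: I1, V3, V4, I5, L9, L10, V13.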